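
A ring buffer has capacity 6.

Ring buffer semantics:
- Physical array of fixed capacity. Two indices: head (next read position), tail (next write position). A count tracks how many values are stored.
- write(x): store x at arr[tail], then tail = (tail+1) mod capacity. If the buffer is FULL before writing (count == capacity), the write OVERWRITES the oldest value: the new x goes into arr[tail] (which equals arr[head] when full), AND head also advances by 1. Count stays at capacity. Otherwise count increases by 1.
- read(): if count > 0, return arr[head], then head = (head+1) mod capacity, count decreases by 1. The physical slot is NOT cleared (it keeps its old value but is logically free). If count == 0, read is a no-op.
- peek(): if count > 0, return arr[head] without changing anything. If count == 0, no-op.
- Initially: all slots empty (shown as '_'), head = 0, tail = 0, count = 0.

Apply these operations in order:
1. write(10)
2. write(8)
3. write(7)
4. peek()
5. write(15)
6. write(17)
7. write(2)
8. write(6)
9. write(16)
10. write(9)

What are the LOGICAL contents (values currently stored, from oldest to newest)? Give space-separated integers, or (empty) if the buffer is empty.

Answer: 15 17 2 6 16 9

Derivation:
After op 1 (write(10)): arr=[10 _ _ _ _ _] head=0 tail=1 count=1
After op 2 (write(8)): arr=[10 8 _ _ _ _] head=0 tail=2 count=2
After op 3 (write(7)): arr=[10 8 7 _ _ _] head=0 tail=3 count=3
After op 4 (peek()): arr=[10 8 7 _ _ _] head=0 tail=3 count=3
After op 5 (write(15)): arr=[10 8 7 15 _ _] head=0 tail=4 count=4
After op 6 (write(17)): arr=[10 8 7 15 17 _] head=0 tail=5 count=5
After op 7 (write(2)): arr=[10 8 7 15 17 2] head=0 tail=0 count=6
After op 8 (write(6)): arr=[6 8 7 15 17 2] head=1 tail=1 count=6
After op 9 (write(16)): arr=[6 16 7 15 17 2] head=2 tail=2 count=6
After op 10 (write(9)): arr=[6 16 9 15 17 2] head=3 tail=3 count=6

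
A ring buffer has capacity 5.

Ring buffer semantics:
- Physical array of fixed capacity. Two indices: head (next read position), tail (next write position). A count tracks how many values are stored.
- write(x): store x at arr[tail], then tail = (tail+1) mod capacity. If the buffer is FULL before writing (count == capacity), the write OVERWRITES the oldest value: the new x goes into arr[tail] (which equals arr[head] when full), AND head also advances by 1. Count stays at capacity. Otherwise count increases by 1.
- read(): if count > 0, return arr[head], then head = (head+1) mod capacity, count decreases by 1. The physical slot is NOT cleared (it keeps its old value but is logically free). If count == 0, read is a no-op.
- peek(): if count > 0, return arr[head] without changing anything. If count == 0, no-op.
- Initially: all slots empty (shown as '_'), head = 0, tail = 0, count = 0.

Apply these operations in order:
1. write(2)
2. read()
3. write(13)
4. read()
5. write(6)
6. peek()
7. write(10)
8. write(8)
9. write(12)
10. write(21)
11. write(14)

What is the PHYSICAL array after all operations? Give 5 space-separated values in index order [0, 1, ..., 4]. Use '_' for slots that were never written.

After op 1 (write(2)): arr=[2 _ _ _ _] head=0 tail=1 count=1
After op 2 (read()): arr=[2 _ _ _ _] head=1 tail=1 count=0
After op 3 (write(13)): arr=[2 13 _ _ _] head=1 tail=2 count=1
After op 4 (read()): arr=[2 13 _ _ _] head=2 tail=2 count=0
After op 5 (write(6)): arr=[2 13 6 _ _] head=2 tail=3 count=1
After op 6 (peek()): arr=[2 13 6 _ _] head=2 tail=3 count=1
After op 7 (write(10)): arr=[2 13 6 10 _] head=2 tail=4 count=2
After op 8 (write(8)): arr=[2 13 6 10 8] head=2 tail=0 count=3
After op 9 (write(12)): arr=[12 13 6 10 8] head=2 tail=1 count=4
After op 10 (write(21)): arr=[12 21 6 10 8] head=2 tail=2 count=5
After op 11 (write(14)): arr=[12 21 14 10 8] head=3 tail=3 count=5

Answer: 12 21 14 10 8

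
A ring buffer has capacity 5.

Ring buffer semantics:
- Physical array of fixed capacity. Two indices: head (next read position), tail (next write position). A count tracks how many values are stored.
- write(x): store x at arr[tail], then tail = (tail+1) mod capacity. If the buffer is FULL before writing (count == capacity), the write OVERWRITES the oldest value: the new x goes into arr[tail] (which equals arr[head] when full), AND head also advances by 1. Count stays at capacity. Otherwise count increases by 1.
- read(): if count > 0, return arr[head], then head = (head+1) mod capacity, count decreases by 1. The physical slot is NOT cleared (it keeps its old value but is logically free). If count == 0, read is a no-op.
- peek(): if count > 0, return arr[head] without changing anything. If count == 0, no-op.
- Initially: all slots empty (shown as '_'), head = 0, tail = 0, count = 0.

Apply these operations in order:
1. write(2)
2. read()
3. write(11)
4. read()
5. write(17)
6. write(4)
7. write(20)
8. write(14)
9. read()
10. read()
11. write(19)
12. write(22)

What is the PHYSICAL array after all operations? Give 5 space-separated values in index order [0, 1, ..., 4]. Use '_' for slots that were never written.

Answer: 14 19 22 4 20

Derivation:
After op 1 (write(2)): arr=[2 _ _ _ _] head=0 tail=1 count=1
After op 2 (read()): arr=[2 _ _ _ _] head=1 tail=1 count=0
After op 3 (write(11)): arr=[2 11 _ _ _] head=1 tail=2 count=1
After op 4 (read()): arr=[2 11 _ _ _] head=2 tail=2 count=0
After op 5 (write(17)): arr=[2 11 17 _ _] head=2 tail=3 count=1
After op 6 (write(4)): arr=[2 11 17 4 _] head=2 tail=4 count=2
After op 7 (write(20)): arr=[2 11 17 4 20] head=2 tail=0 count=3
After op 8 (write(14)): arr=[14 11 17 4 20] head=2 tail=1 count=4
After op 9 (read()): arr=[14 11 17 4 20] head=3 tail=1 count=3
After op 10 (read()): arr=[14 11 17 4 20] head=4 tail=1 count=2
After op 11 (write(19)): arr=[14 19 17 4 20] head=4 tail=2 count=3
After op 12 (write(22)): arr=[14 19 22 4 20] head=4 tail=3 count=4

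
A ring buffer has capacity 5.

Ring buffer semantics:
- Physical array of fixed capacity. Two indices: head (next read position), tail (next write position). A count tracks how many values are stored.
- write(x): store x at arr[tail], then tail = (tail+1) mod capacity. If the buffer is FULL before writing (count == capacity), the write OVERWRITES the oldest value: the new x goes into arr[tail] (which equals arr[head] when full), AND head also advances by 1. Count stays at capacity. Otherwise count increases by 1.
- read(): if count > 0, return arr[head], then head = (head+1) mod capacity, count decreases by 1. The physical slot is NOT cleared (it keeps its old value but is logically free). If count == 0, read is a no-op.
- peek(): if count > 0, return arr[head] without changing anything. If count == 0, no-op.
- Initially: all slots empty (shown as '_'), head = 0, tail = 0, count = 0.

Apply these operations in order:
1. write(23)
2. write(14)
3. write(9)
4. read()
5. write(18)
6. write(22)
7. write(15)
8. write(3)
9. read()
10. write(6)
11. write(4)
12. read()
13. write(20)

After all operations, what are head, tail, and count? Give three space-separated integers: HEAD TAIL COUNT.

Answer: 0 0 5

Derivation:
After op 1 (write(23)): arr=[23 _ _ _ _] head=0 tail=1 count=1
After op 2 (write(14)): arr=[23 14 _ _ _] head=0 tail=2 count=2
After op 3 (write(9)): arr=[23 14 9 _ _] head=0 tail=3 count=3
After op 4 (read()): arr=[23 14 9 _ _] head=1 tail=3 count=2
After op 5 (write(18)): arr=[23 14 9 18 _] head=1 tail=4 count=3
After op 6 (write(22)): arr=[23 14 9 18 22] head=1 tail=0 count=4
After op 7 (write(15)): arr=[15 14 9 18 22] head=1 tail=1 count=5
After op 8 (write(3)): arr=[15 3 9 18 22] head=2 tail=2 count=5
After op 9 (read()): arr=[15 3 9 18 22] head=3 tail=2 count=4
After op 10 (write(6)): arr=[15 3 6 18 22] head=3 tail=3 count=5
After op 11 (write(4)): arr=[15 3 6 4 22] head=4 tail=4 count=5
After op 12 (read()): arr=[15 3 6 4 22] head=0 tail=4 count=4
After op 13 (write(20)): arr=[15 3 6 4 20] head=0 tail=0 count=5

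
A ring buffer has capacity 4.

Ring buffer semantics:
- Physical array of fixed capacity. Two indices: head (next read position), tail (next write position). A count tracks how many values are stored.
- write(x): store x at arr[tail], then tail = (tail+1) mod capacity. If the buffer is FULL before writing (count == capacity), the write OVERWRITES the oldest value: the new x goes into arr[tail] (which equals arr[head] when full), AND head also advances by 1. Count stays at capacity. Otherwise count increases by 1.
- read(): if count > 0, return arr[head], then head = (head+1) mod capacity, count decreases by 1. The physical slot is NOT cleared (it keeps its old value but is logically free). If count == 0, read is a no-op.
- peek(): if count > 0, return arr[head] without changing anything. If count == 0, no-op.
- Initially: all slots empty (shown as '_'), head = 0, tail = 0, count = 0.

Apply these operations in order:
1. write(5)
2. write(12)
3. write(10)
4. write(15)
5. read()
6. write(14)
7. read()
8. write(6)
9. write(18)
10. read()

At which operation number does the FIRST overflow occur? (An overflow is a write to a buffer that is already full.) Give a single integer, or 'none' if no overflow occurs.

Answer: 9

Derivation:
After op 1 (write(5)): arr=[5 _ _ _] head=0 tail=1 count=1
After op 2 (write(12)): arr=[5 12 _ _] head=0 tail=2 count=2
After op 3 (write(10)): arr=[5 12 10 _] head=0 tail=3 count=3
After op 4 (write(15)): arr=[5 12 10 15] head=0 tail=0 count=4
After op 5 (read()): arr=[5 12 10 15] head=1 tail=0 count=3
After op 6 (write(14)): arr=[14 12 10 15] head=1 tail=1 count=4
After op 7 (read()): arr=[14 12 10 15] head=2 tail=1 count=3
After op 8 (write(6)): arr=[14 6 10 15] head=2 tail=2 count=4
After op 9 (write(18)): arr=[14 6 18 15] head=3 tail=3 count=4
After op 10 (read()): arr=[14 6 18 15] head=0 tail=3 count=3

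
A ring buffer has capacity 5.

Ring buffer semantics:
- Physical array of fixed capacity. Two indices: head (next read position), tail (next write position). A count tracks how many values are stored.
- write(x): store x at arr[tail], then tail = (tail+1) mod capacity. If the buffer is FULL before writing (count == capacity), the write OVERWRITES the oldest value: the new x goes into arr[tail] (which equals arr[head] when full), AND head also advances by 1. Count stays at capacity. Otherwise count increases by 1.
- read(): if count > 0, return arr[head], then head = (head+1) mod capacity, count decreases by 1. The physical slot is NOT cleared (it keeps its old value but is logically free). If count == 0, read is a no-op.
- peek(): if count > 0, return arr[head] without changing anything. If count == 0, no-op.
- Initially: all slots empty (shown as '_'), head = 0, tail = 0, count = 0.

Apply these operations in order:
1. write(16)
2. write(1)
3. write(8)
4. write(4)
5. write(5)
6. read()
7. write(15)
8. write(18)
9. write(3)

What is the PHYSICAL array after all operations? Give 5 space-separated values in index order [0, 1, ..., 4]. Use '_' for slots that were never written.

After op 1 (write(16)): arr=[16 _ _ _ _] head=0 tail=1 count=1
After op 2 (write(1)): arr=[16 1 _ _ _] head=0 tail=2 count=2
After op 3 (write(8)): arr=[16 1 8 _ _] head=0 tail=3 count=3
After op 4 (write(4)): arr=[16 1 8 4 _] head=0 tail=4 count=4
After op 5 (write(5)): arr=[16 1 8 4 5] head=0 tail=0 count=5
After op 6 (read()): arr=[16 1 8 4 5] head=1 tail=0 count=4
After op 7 (write(15)): arr=[15 1 8 4 5] head=1 tail=1 count=5
After op 8 (write(18)): arr=[15 18 8 4 5] head=2 tail=2 count=5
After op 9 (write(3)): arr=[15 18 3 4 5] head=3 tail=3 count=5

Answer: 15 18 3 4 5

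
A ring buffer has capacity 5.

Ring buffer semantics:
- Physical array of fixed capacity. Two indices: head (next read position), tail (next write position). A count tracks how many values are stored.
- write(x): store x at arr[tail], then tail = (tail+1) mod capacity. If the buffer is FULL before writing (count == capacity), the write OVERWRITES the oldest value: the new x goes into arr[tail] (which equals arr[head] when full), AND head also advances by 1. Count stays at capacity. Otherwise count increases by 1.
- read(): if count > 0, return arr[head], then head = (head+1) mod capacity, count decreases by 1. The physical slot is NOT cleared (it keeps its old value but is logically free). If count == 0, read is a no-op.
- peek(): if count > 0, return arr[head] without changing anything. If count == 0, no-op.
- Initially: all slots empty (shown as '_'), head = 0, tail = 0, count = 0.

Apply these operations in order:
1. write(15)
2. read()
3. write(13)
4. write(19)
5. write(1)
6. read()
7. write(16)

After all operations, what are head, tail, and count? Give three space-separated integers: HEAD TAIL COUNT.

After op 1 (write(15)): arr=[15 _ _ _ _] head=0 tail=1 count=1
After op 2 (read()): arr=[15 _ _ _ _] head=1 tail=1 count=0
After op 3 (write(13)): arr=[15 13 _ _ _] head=1 tail=2 count=1
After op 4 (write(19)): arr=[15 13 19 _ _] head=1 tail=3 count=2
After op 5 (write(1)): arr=[15 13 19 1 _] head=1 tail=4 count=3
After op 6 (read()): arr=[15 13 19 1 _] head=2 tail=4 count=2
After op 7 (write(16)): arr=[15 13 19 1 16] head=2 tail=0 count=3

Answer: 2 0 3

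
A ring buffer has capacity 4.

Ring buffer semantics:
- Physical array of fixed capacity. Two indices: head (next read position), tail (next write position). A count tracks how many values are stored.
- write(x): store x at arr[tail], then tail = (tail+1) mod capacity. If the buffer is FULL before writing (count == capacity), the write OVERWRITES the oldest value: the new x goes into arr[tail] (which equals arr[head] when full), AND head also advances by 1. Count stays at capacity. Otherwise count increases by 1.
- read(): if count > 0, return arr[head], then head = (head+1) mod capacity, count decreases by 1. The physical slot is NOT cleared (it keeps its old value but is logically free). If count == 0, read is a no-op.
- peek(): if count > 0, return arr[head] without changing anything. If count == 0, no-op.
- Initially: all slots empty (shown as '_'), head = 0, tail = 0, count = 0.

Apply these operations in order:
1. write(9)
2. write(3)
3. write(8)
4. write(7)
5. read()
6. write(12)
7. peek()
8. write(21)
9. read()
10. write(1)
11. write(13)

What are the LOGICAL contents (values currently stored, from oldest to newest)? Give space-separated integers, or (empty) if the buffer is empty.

After op 1 (write(9)): arr=[9 _ _ _] head=0 tail=1 count=1
After op 2 (write(3)): arr=[9 3 _ _] head=0 tail=2 count=2
After op 3 (write(8)): arr=[9 3 8 _] head=0 tail=3 count=3
After op 4 (write(7)): arr=[9 3 8 7] head=0 tail=0 count=4
After op 5 (read()): arr=[9 3 8 7] head=1 tail=0 count=3
After op 6 (write(12)): arr=[12 3 8 7] head=1 tail=1 count=4
After op 7 (peek()): arr=[12 3 8 7] head=1 tail=1 count=4
After op 8 (write(21)): arr=[12 21 8 7] head=2 tail=2 count=4
After op 9 (read()): arr=[12 21 8 7] head=3 tail=2 count=3
After op 10 (write(1)): arr=[12 21 1 7] head=3 tail=3 count=4
After op 11 (write(13)): arr=[12 21 1 13] head=0 tail=0 count=4

Answer: 12 21 1 13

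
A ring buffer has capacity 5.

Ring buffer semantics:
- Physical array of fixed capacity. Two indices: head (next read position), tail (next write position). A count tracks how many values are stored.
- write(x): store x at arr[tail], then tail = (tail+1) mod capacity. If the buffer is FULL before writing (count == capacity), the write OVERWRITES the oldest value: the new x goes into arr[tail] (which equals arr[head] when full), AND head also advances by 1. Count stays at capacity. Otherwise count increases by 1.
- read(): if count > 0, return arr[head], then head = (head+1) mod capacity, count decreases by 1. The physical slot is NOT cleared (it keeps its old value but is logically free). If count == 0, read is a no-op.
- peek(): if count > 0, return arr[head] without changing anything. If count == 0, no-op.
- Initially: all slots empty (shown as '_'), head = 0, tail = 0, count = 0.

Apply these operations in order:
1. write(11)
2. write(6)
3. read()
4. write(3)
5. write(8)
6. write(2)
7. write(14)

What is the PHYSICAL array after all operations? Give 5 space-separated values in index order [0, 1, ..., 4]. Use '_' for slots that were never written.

After op 1 (write(11)): arr=[11 _ _ _ _] head=0 tail=1 count=1
After op 2 (write(6)): arr=[11 6 _ _ _] head=0 tail=2 count=2
After op 3 (read()): arr=[11 6 _ _ _] head=1 tail=2 count=1
After op 4 (write(3)): arr=[11 6 3 _ _] head=1 tail=3 count=2
After op 5 (write(8)): arr=[11 6 3 8 _] head=1 tail=4 count=3
After op 6 (write(2)): arr=[11 6 3 8 2] head=1 tail=0 count=4
After op 7 (write(14)): arr=[14 6 3 8 2] head=1 tail=1 count=5

Answer: 14 6 3 8 2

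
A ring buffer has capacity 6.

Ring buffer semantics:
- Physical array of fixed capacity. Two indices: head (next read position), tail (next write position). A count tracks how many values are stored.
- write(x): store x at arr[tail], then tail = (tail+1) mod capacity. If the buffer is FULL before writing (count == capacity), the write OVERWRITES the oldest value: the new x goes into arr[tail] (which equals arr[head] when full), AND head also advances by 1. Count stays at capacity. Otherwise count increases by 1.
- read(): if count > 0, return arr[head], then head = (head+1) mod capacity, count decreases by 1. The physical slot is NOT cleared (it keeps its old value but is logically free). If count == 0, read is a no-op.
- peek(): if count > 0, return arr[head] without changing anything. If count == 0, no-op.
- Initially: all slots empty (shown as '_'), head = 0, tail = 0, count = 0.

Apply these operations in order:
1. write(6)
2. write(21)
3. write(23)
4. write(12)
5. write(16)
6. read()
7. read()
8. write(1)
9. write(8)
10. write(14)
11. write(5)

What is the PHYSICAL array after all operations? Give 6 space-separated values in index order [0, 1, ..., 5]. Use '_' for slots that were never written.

Answer: 8 14 5 12 16 1

Derivation:
After op 1 (write(6)): arr=[6 _ _ _ _ _] head=0 tail=1 count=1
After op 2 (write(21)): arr=[6 21 _ _ _ _] head=0 tail=2 count=2
After op 3 (write(23)): arr=[6 21 23 _ _ _] head=0 tail=3 count=3
After op 4 (write(12)): arr=[6 21 23 12 _ _] head=0 tail=4 count=4
After op 5 (write(16)): arr=[6 21 23 12 16 _] head=0 tail=5 count=5
After op 6 (read()): arr=[6 21 23 12 16 _] head=1 tail=5 count=4
After op 7 (read()): arr=[6 21 23 12 16 _] head=2 tail=5 count=3
After op 8 (write(1)): arr=[6 21 23 12 16 1] head=2 tail=0 count=4
After op 9 (write(8)): arr=[8 21 23 12 16 1] head=2 tail=1 count=5
After op 10 (write(14)): arr=[8 14 23 12 16 1] head=2 tail=2 count=6
After op 11 (write(5)): arr=[8 14 5 12 16 1] head=3 tail=3 count=6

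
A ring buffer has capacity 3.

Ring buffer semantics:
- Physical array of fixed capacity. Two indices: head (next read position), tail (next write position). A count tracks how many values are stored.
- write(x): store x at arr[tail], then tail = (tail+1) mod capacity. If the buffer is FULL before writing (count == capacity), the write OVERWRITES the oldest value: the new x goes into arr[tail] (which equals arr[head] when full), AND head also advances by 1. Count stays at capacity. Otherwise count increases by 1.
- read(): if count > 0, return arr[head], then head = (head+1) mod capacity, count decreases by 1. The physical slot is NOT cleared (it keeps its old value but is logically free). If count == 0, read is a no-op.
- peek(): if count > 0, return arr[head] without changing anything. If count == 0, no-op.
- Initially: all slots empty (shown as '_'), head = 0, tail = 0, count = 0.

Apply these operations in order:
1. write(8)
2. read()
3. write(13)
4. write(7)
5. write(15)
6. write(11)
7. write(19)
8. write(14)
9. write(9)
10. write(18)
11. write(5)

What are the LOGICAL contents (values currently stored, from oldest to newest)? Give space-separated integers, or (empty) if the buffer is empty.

After op 1 (write(8)): arr=[8 _ _] head=0 tail=1 count=1
After op 2 (read()): arr=[8 _ _] head=1 tail=1 count=0
After op 3 (write(13)): arr=[8 13 _] head=1 tail=2 count=1
After op 4 (write(7)): arr=[8 13 7] head=1 tail=0 count=2
After op 5 (write(15)): arr=[15 13 7] head=1 tail=1 count=3
After op 6 (write(11)): arr=[15 11 7] head=2 tail=2 count=3
After op 7 (write(19)): arr=[15 11 19] head=0 tail=0 count=3
After op 8 (write(14)): arr=[14 11 19] head=1 tail=1 count=3
After op 9 (write(9)): arr=[14 9 19] head=2 tail=2 count=3
After op 10 (write(18)): arr=[14 9 18] head=0 tail=0 count=3
After op 11 (write(5)): arr=[5 9 18] head=1 tail=1 count=3

Answer: 9 18 5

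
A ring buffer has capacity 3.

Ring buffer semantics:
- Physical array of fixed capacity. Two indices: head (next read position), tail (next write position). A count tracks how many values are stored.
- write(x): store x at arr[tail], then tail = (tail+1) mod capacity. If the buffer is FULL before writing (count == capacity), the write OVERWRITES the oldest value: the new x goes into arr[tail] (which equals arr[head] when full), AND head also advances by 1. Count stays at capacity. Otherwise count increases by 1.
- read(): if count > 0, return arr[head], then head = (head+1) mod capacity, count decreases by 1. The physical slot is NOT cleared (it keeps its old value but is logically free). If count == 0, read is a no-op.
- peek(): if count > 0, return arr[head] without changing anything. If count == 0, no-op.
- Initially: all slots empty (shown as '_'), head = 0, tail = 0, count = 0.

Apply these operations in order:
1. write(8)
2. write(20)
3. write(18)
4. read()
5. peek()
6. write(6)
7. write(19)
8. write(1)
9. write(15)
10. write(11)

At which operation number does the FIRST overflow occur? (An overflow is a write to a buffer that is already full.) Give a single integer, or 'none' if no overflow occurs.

Answer: 7

Derivation:
After op 1 (write(8)): arr=[8 _ _] head=0 tail=1 count=1
After op 2 (write(20)): arr=[8 20 _] head=0 tail=2 count=2
After op 3 (write(18)): arr=[8 20 18] head=0 tail=0 count=3
After op 4 (read()): arr=[8 20 18] head=1 tail=0 count=2
After op 5 (peek()): arr=[8 20 18] head=1 tail=0 count=2
After op 6 (write(6)): arr=[6 20 18] head=1 tail=1 count=3
After op 7 (write(19)): arr=[6 19 18] head=2 tail=2 count=3
After op 8 (write(1)): arr=[6 19 1] head=0 tail=0 count=3
After op 9 (write(15)): arr=[15 19 1] head=1 tail=1 count=3
After op 10 (write(11)): arr=[15 11 1] head=2 tail=2 count=3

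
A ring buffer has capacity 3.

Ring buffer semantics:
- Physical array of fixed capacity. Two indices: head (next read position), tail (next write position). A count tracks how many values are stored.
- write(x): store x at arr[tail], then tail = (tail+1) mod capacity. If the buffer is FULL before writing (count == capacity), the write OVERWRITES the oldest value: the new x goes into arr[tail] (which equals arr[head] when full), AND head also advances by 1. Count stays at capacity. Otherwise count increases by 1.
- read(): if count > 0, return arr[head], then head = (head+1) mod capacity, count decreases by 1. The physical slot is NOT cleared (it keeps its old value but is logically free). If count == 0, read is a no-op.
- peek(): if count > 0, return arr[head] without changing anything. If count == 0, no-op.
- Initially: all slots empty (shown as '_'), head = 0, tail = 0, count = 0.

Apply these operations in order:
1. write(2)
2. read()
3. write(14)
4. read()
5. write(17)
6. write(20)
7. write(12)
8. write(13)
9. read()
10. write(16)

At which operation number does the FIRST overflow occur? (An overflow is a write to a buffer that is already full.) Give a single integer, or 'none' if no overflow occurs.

Answer: 8

Derivation:
After op 1 (write(2)): arr=[2 _ _] head=0 tail=1 count=1
After op 2 (read()): arr=[2 _ _] head=1 tail=1 count=0
After op 3 (write(14)): arr=[2 14 _] head=1 tail=2 count=1
After op 4 (read()): arr=[2 14 _] head=2 tail=2 count=0
After op 5 (write(17)): arr=[2 14 17] head=2 tail=0 count=1
After op 6 (write(20)): arr=[20 14 17] head=2 tail=1 count=2
After op 7 (write(12)): arr=[20 12 17] head=2 tail=2 count=3
After op 8 (write(13)): arr=[20 12 13] head=0 tail=0 count=3
After op 9 (read()): arr=[20 12 13] head=1 tail=0 count=2
After op 10 (write(16)): arr=[16 12 13] head=1 tail=1 count=3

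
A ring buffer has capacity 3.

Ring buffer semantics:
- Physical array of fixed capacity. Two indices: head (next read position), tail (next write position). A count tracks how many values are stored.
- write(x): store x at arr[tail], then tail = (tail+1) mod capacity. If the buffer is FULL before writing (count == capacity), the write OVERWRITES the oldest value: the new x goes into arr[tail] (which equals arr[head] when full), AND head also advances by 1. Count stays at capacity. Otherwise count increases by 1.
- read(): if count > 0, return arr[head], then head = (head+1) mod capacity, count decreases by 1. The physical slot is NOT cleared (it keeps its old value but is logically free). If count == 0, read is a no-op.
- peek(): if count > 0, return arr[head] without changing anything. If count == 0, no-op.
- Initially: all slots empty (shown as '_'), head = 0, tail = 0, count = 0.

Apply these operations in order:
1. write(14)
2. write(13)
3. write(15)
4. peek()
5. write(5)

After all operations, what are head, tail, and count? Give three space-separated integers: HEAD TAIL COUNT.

After op 1 (write(14)): arr=[14 _ _] head=0 tail=1 count=1
After op 2 (write(13)): arr=[14 13 _] head=0 tail=2 count=2
After op 3 (write(15)): arr=[14 13 15] head=0 tail=0 count=3
After op 4 (peek()): arr=[14 13 15] head=0 tail=0 count=3
After op 5 (write(5)): arr=[5 13 15] head=1 tail=1 count=3

Answer: 1 1 3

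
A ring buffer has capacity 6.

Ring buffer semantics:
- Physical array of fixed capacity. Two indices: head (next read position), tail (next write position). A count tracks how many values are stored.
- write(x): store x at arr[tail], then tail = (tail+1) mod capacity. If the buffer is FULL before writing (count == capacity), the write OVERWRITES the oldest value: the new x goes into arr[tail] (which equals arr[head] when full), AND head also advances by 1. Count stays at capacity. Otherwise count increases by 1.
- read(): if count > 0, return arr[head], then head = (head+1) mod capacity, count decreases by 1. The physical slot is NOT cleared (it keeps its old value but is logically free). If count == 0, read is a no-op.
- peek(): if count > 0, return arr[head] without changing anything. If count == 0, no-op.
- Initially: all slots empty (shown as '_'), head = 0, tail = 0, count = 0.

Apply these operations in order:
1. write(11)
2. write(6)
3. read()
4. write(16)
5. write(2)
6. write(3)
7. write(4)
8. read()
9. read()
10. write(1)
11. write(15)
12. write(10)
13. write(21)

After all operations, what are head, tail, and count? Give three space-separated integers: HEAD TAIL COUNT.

Answer: 4 4 6

Derivation:
After op 1 (write(11)): arr=[11 _ _ _ _ _] head=0 tail=1 count=1
After op 2 (write(6)): arr=[11 6 _ _ _ _] head=0 tail=2 count=2
After op 3 (read()): arr=[11 6 _ _ _ _] head=1 tail=2 count=1
After op 4 (write(16)): arr=[11 6 16 _ _ _] head=1 tail=3 count=2
After op 5 (write(2)): arr=[11 6 16 2 _ _] head=1 tail=4 count=3
After op 6 (write(3)): arr=[11 6 16 2 3 _] head=1 tail=5 count=4
After op 7 (write(4)): arr=[11 6 16 2 3 4] head=1 tail=0 count=5
After op 8 (read()): arr=[11 6 16 2 3 4] head=2 tail=0 count=4
After op 9 (read()): arr=[11 6 16 2 3 4] head=3 tail=0 count=3
After op 10 (write(1)): arr=[1 6 16 2 3 4] head=3 tail=1 count=4
After op 11 (write(15)): arr=[1 15 16 2 3 4] head=3 tail=2 count=5
After op 12 (write(10)): arr=[1 15 10 2 3 4] head=3 tail=3 count=6
After op 13 (write(21)): arr=[1 15 10 21 3 4] head=4 tail=4 count=6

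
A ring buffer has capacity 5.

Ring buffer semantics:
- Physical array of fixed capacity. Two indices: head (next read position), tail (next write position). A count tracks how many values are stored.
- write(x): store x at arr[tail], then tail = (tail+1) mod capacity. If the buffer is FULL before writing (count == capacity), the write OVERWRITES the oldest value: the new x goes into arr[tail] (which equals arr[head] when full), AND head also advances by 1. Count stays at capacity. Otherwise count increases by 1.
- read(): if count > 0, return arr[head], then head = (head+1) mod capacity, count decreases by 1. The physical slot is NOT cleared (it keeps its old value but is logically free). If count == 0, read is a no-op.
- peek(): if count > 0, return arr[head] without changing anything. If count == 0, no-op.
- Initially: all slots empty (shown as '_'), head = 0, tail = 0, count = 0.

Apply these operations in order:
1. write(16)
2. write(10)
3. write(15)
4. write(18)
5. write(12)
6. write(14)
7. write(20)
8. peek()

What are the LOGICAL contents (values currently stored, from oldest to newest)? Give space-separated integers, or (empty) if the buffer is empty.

Answer: 15 18 12 14 20

Derivation:
After op 1 (write(16)): arr=[16 _ _ _ _] head=0 tail=1 count=1
After op 2 (write(10)): arr=[16 10 _ _ _] head=0 tail=2 count=2
After op 3 (write(15)): arr=[16 10 15 _ _] head=0 tail=3 count=3
After op 4 (write(18)): arr=[16 10 15 18 _] head=0 tail=4 count=4
After op 5 (write(12)): arr=[16 10 15 18 12] head=0 tail=0 count=5
After op 6 (write(14)): arr=[14 10 15 18 12] head=1 tail=1 count=5
After op 7 (write(20)): arr=[14 20 15 18 12] head=2 tail=2 count=5
After op 8 (peek()): arr=[14 20 15 18 12] head=2 tail=2 count=5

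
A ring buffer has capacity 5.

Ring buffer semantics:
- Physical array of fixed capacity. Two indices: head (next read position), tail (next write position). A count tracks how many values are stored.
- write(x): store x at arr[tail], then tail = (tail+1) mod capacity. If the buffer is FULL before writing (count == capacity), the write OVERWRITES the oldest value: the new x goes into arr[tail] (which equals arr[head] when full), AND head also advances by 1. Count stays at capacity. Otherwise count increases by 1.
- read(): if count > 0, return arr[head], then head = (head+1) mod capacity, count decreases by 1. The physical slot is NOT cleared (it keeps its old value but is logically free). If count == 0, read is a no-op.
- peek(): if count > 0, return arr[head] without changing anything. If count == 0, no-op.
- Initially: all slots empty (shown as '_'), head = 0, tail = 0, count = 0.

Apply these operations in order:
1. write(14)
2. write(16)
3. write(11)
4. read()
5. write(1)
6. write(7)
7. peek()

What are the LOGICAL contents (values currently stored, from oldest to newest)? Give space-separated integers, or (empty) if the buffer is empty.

After op 1 (write(14)): arr=[14 _ _ _ _] head=0 tail=1 count=1
After op 2 (write(16)): arr=[14 16 _ _ _] head=0 tail=2 count=2
After op 3 (write(11)): arr=[14 16 11 _ _] head=0 tail=3 count=3
After op 4 (read()): arr=[14 16 11 _ _] head=1 tail=3 count=2
After op 5 (write(1)): arr=[14 16 11 1 _] head=1 tail=4 count=3
After op 6 (write(7)): arr=[14 16 11 1 7] head=1 tail=0 count=4
After op 7 (peek()): arr=[14 16 11 1 7] head=1 tail=0 count=4

Answer: 16 11 1 7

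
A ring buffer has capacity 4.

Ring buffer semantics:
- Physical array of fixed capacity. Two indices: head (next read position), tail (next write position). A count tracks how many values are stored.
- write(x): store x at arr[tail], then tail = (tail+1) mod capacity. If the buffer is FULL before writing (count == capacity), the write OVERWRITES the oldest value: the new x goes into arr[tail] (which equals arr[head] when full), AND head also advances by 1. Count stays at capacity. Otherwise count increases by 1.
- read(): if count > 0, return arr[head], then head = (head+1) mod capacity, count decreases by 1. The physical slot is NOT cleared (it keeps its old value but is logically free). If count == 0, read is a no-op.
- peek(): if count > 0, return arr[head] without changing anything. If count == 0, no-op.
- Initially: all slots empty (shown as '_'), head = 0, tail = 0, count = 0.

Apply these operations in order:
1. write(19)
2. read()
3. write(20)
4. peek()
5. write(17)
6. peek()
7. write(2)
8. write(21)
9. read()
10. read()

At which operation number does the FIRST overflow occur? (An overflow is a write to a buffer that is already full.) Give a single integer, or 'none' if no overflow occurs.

After op 1 (write(19)): arr=[19 _ _ _] head=0 tail=1 count=1
After op 2 (read()): arr=[19 _ _ _] head=1 tail=1 count=0
After op 3 (write(20)): arr=[19 20 _ _] head=1 tail=2 count=1
After op 4 (peek()): arr=[19 20 _ _] head=1 tail=2 count=1
After op 5 (write(17)): arr=[19 20 17 _] head=1 tail=3 count=2
After op 6 (peek()): arr=[19 20 17 _] head=1 tail=3 count=2
After op 7 (write(2)): arr=[19 20 17 2] head=1 tail=0 count=3
After op 8 (write(21)): arr=[21 20 17 2] head=1 tail=1 count=4
After op 9 (read()): arr=[21 20 17 2] head=2 tail=1 count=3
After op 10 (read()): arr=[21 20 17 2] head=3 tail=1 count=2

Answer: none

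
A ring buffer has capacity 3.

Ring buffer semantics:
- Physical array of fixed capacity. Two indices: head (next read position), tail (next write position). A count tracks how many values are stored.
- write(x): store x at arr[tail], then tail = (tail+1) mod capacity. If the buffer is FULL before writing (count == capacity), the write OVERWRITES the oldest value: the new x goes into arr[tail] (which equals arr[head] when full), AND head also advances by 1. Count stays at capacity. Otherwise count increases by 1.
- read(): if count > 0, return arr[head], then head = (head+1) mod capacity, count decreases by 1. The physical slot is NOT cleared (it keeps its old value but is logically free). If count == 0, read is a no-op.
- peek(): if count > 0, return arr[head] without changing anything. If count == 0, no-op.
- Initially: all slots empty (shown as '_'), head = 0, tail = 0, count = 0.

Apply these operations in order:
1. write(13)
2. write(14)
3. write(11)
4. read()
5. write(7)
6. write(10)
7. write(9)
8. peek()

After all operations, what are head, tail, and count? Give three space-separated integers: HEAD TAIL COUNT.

After op 1 (write(13)): arr=[13 _ _] head=0 tail=1 count=1
After op 2 (write(14)): arr=[13 14 _] head=0 tail=2 count=2
After op 3 (write(11)): arr=[13 14 11] head=0 tail=0 count=3
After op 4 (read()): arr=[13 14 11] head=1 tail=0 count=2
After op 5 (write(7)): arr=[7 14 11] head=1 tail=1 count=3
After op 6 (write(10)): arr=[7 10 11] head=2 tail=2 count=3
After op 7 (write(9)): arr=[7 10 9] head=0 tail=0 count=3
After op 8 (peek()): arr=[7 10 9] head=0 tail=0 count=3

Answer: 0 0 3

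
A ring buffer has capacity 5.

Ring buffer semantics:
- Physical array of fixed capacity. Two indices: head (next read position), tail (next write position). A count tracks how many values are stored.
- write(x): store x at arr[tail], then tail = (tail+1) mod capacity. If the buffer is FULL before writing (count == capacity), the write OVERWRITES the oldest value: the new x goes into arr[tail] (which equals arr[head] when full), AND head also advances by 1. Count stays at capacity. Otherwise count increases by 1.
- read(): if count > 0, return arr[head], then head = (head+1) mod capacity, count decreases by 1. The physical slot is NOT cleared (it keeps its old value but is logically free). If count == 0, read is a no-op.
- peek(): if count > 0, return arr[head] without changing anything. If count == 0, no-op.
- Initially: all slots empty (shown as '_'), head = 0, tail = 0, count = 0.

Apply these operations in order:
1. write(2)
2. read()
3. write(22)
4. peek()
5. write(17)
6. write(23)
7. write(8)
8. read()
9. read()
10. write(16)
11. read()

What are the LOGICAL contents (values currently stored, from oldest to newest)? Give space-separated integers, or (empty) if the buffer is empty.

Answer: 8 16

Derivation:
After op 1 (write(2)): arr=[2 _ _ _ _] head=0 tail=1 count=1
After op 2 (read()): arr=[2 _ _ _ _] head=1 tail=1 count=0
After op 3 (write(22)): arr=[2 22 _ _ _] head=1 tail=2 count=1
After op 4 (peek()): arr=[2 22 _ _ _] head=1 tail=2 count=1
After op 5 (write(17)): arr=[2 22 17 _ _] head=1 tail=3 count=2
After op 6 (write(23)): arr=[2 22 17 23 _] head=1 tail=4 count=3
After op 7 (write(8)): arr=[2 22 17 23 8] head=1 tail=0 count=4
After op 8 (read()): arr=[2 22 17 23 8] head=2 tail=0 count=3
After op 9 (read()): arr=[2 22 17 23 8] head=3 tail=0 count=2
After op 10 (write(16)): arr=[16 22 17 23 8] head=3 tail=1 count=3
After op 11 (read()): arr=[16 22 17 23 8] head=4 tail=1 count=2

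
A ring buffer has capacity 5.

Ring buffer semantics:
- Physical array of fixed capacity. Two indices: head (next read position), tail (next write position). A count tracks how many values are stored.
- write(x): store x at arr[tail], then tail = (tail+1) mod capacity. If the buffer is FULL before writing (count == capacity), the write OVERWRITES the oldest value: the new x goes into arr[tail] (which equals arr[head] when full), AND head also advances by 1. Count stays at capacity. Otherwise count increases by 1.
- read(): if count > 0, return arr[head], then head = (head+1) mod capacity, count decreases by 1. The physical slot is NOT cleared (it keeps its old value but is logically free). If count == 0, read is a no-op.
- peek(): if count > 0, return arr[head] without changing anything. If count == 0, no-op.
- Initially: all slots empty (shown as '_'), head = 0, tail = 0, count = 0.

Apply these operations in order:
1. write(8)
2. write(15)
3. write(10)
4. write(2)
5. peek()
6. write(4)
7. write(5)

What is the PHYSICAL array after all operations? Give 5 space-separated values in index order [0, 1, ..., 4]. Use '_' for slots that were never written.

Answer: 5 15 10 2 4

Derivation:
After op 1 (write(8)): arr=[8 _ _ _ _] head=0 tail=1 count=1
After op 2 (write(15)): arr=[8 15 _ _ _] head=0 tail=2 count=2
After op 3 (write(10)): arr=[8 15 10 _ _] head=0 tail=3 count=3
After op 4 (write(2)): arr=[8 15 10 2 _] head=0 tail=4 count=4
After op 5 (peek()): arr=[8 15 10 2 _] head=0 tail=4 count=4
After op 6 (write(4)): arr=[8 15 10 2 4] head=0 tail=0 count=5
After op 7 (write(5)): arr=[5 15 10 2 4] head=1 tail=1 count=5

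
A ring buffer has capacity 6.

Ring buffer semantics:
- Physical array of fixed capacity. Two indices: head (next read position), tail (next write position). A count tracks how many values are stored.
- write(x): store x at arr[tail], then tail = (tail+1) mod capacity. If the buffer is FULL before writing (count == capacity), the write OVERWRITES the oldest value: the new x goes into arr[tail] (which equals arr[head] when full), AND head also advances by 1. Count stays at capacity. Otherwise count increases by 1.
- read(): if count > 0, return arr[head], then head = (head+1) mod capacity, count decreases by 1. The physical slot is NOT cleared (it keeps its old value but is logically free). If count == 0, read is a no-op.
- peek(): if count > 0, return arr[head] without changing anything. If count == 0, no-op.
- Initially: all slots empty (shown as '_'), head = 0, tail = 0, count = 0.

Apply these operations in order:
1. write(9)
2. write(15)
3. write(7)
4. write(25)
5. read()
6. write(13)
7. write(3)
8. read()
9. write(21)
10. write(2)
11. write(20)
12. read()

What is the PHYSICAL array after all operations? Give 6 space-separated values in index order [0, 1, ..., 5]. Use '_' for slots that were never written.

After op 1 (write(9)): arr=[9 _ _ _ _ _] head=0 tail=1 count=1
After op 2 (write(15)): arr=[9 15 _ _ _ _] head=0 tail=2 count=2
After op 3 (write(7)): arr=[9 15 7 _ _ _] head=0 tail=3 count=3
After op 4 (write(25)): arr=[9 15 7 25 _ _] head=0 tail=4 count=4
After op 5 (read()): arr=[9 15 7 25 _ _] head=1 tail=4 count=3
After op 6 (write(13)): arr=[9 15 7 25 13 _] head=1 tail=5 count=4
After op 7 (write(3)): arr=[9 15 7 25 13 3] head=1 tail=0 count=5
After op 8 (read()): arr=[9 15 7 25 13 3] head=2 tail=0 count=4
After op 9 (write(21)): arr=[21 15 7 25 13 3] head=2 tail=1 count=5
After op 10 (write(2)): arr=[21 2 7 25 13 3] head=2 tail=2 count=6
After op 11 (write(20)): arr=[21 2 20 25 13 3] head=3 tail=3 count=6
After op 12 (read()): arr=[21 2 20 25 13 3] head=4 tail=3 count=5

Answer: 21 2 20 25 13 3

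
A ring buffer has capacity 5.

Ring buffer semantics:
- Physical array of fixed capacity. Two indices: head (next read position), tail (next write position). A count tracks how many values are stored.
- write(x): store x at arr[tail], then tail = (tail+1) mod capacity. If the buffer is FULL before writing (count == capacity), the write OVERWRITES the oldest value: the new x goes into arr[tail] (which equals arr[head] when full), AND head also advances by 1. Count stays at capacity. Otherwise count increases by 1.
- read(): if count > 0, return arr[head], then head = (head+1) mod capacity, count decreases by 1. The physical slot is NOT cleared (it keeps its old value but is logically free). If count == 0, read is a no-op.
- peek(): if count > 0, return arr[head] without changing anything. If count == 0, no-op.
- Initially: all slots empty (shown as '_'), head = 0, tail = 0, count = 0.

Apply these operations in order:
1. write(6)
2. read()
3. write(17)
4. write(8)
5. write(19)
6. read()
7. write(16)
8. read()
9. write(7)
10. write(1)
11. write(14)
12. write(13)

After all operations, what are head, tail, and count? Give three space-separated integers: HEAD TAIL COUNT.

Answer: 4 4 5

Derivation:
After op 1 (write(6)): arr=[6 _ _ _ _] head=0 tail=1 count=1
After op 2 (read()): arr=[6 _ _ _ _] head=1 tail=1 count=0
After op 3 (write(17)): arr=[6 17 _ _ _] head=1 tail=2 count=1
After op 4 (write(8)): arr=[6 17 8 _ _] head=1 tail=3 count=2
After op 5 (write(19)): arr=[6 17 8 19 _] head=1 tail=4 count=3
After op 6 (read()): arr=[6 17 8 19 _] head=2 tail=4 count=2
After op 7 (write(16)): arr=[6 17 8 19 16] head=2 tail=0 count=3
After op 8 (read()): arr=[6 17 8 19 16] head=3 tail=0 count=2
After op 9 (write(7)): arr=[7 17 8 19 16] head=3 tail=1 count=3
After op 10 (write(1)): arr=[7 1 8 19 16] head=3 tail=2 count=4
After op 11 (write(14)): arr=[7 1 14 19 16] head=3 tail=3 count=5
After op 12 (write(13)): arr=[7 1 14 13 16] head=4 tail=4 count=5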